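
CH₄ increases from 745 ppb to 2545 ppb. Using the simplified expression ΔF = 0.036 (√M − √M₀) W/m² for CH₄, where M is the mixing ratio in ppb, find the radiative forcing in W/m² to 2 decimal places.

ΔF = 0.83 W/m²

CH₄: 0.036 × (√2545 − √745) = 0.036 × (50.4480 − 27.2947) = 0.036 × 23.1533 = 0.8335 W/m².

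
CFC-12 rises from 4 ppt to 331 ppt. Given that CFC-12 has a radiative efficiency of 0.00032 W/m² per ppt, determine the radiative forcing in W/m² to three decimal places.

ΔF = 0.105 W/m²

CFC-12: ΔF = 0.00032 × (331 − 4) = 0.00032 × 327 = 0.1046 W/m².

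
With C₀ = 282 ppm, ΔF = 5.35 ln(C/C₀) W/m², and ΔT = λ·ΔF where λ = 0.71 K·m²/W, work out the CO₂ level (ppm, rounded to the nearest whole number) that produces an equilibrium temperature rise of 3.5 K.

C ≈ 709 ppm

Required forcing: ΔF = ΔT/λ = 3.5/0.71 = 4.9296 W/m².
Then ln(C/282) = ΔF/5.35 = 4.9296/5.35 = 0.92142.
So C = 282 × e^0.92142 = 282 × 2.51286 = 708.63 ppm.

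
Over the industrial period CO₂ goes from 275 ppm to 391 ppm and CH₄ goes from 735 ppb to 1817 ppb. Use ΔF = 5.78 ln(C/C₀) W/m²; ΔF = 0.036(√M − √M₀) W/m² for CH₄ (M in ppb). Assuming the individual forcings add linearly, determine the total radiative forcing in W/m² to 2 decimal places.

CO₂: 5.78 × ln(391/275) = 5.78 × ln(1.42182) = 5.78 × 0.35194 = 2.0342 W/m².
CH₄: 0.036 × (√1817 − √735) = 0.036 × (42.6263 − 27.1109) = 0.036 × 15.5154 = 0.5586 W/m².
Total ΔF = 2.0342 + 0.5586 = 2.5928 W/m².

ΔF = 2.59 W/m²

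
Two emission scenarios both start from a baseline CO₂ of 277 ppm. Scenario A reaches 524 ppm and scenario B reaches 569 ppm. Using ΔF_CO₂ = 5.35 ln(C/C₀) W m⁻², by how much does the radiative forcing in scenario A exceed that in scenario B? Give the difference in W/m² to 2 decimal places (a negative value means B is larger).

ΔF_A − ΔF_B = -0.44 W/m²

ΔF_A = 5.35 ln(524/277) = 5.35 × 0.63747 = 3.4105 W/m².
ΔF_B = 5.35 ln(569/277) = 5.35 × 0.71986 = 3.8513 W/m².
Difference: 3.4105 − 3.8513 = -0.4408 W/m².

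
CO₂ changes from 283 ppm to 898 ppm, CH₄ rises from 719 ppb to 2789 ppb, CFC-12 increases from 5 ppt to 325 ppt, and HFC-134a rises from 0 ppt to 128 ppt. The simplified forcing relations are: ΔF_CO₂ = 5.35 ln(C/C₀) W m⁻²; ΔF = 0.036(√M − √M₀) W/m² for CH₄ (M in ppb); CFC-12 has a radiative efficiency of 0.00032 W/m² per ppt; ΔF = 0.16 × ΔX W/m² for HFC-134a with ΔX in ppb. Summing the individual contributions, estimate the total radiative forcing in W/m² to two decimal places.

CO₂: 5.35 × ln(898/283) = 5.35 × ln(3.17314) = 5.35 × 1.15472 = 6.1778 W/m².
CH₄: 0.036 × (√2789 − √719) = 0.036 × (52.8110 − 26.8142) = 0.036 × 25.9968 = 0.9359 W/m².
CFC-12: ΔF = 0.00032 × (325 − 5) = 0.00032 × 320 = 0.1024 W/m².
HFC-134a: Δ = 128 − 0 = 128 ppt = 0.128 ppb; ΔF = 0.16 × 0.128 = 0.0205 W/m².
Total ΔF = 6.1778 + 0.9359 + 0.1024 + 0.0205 = 7.2366 W/m².

ΔF = 7.24 W/m²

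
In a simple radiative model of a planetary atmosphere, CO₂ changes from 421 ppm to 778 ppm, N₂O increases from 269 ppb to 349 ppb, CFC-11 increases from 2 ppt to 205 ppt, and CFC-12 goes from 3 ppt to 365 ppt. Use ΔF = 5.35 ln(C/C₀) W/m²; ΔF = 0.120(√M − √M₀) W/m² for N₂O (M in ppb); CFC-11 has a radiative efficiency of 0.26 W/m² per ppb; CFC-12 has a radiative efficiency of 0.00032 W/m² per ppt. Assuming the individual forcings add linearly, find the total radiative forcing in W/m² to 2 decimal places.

CO₂: 5.35 × ln(778/421) = 5.35 × ln(1.84798) = 5.35 × 0.61409 = 3.2854 W/m².
N₂O: 0.120 × (√349 − √269) = 0.120 × (18.6815 − 16.4012) = 0.120 × 2.2803 = 0.2736 W/m².
CFC-11: Δ = 205 − 2 = 203 ppt = 0.203 ppb; ΔF = 0.26 × 0.203 = 0.0528 W/m².
CFC-12: ΔF = 0.00032 × (365 − 3) = 0.00032 × 362 = 0.1158 W/m².
Total ΔF = 3.2854 + 0.2736 + 0.0528 + 0.1158 = 3.7276 W/m².

ΔF = 3.73 W/m²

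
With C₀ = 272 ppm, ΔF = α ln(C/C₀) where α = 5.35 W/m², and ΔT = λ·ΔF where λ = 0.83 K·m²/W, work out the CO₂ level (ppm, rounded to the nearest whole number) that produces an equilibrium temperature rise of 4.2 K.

C ≈ 700 ppm

Required forcing: ΔF = ΔT/λ = 4.2/0.83 = 5.0602 W/m².
Then ln(C/272) = ΔF/5.35 = 5.0602/5.35 = 0.94583.
So C = 272 × e^0.94583 = 272 × 2.57495 = 700.39 ppm.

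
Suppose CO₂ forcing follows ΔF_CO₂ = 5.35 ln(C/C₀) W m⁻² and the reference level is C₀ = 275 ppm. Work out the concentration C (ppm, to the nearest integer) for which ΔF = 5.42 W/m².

Set 5.35 ln(C/275) = 5.42, so ln(C/275) = 5.42/5.35 = 1.01308.
Then C/275 = e^1.01308 = 2.75407, giving C = 275 × 2.75407 = 757.37 ppm.

C ≈ 757 ppm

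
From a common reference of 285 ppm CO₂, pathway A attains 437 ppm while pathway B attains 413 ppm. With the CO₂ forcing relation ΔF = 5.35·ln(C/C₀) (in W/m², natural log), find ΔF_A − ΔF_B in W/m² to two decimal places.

ΔF_A = 5.35 ln(437/285) = 5.35 × 0.42744 = 2.2868 W/m².
ΔF_B = 5.35 ln(413/285) = 5.35 × 0.37096 = 1.9846 W/m².
Difference: 2.2868 − 1.9846 = 0.3022 W/m².

ΔF_A − ΔF_B = 0.30 W/m²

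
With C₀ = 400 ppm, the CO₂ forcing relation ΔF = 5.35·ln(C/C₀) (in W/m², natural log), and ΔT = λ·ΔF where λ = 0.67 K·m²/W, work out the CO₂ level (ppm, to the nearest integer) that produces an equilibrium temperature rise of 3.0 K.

Required forcing: ΔF = ΔT/λ = 3.0/0.67 = 4.4776 W/m².
Then ln(C/400) = ΔF/5.35 = 4.4776/5.35 = 0.83693.
So C = 400 × e^0.83693 = 400 × 2.30927 = 923.71 ppm.

C ≈ 924 ppm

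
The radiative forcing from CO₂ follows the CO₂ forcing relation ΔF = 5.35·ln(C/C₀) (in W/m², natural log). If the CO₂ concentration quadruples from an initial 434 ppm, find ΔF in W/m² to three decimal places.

ΔF = 5.35 × ln(4) = 5.35 × 1.38629 = 7.4167 W/m².

ΔF = 7.417 W/m²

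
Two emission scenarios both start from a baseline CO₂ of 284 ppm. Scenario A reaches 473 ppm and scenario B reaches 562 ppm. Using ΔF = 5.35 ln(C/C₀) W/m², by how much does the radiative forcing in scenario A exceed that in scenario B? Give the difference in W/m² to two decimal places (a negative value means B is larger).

ΔF_A − ΔF_B = -0.92 W/m²

ΔF_A = 5.35 ln(473/284) = 5.35 × 0.51012 = 2.7291 W/m².
ΔF_B = 5.35 ln(562/284) = 5.35 × 0.68253 = 3.6515 W/m².
Difference: 2.7291 − 3.6515 = -0.9224 W/m².
(Equivalently, ΔF_A − ΔF_B = 5.35 ln(473/562) = 5.35 × -0.17241 = -0.9224 W/m².)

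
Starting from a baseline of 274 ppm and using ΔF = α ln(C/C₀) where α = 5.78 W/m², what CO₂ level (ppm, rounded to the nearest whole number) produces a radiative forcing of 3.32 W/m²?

Set 5.78 ln(C/274) = 3.32, so ln(C/274) = 3.32/5.78 = 0.57439.
Then C/274 = e^0.57439 = 1.77605, giving C = 274 × 1.77605 = 486.64 ppm.

C ≈ 487 ppm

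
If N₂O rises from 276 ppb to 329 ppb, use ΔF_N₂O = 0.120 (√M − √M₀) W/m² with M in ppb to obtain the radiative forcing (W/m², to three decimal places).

N₂O: 0.120 × (√329 − √276) = 0.120 × (18.1384 − 16.6132) = 0.120 × 1.5252 = 0.1830 W/m².

ΔF = 0.183 W/m²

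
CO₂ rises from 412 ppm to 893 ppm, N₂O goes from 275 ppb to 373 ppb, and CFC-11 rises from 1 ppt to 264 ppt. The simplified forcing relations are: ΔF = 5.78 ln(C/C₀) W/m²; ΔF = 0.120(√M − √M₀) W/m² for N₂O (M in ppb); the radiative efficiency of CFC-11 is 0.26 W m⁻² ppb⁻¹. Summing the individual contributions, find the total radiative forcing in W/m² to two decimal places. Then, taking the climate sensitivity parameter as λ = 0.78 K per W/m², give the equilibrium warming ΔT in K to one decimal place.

ΔF = 4.87 W/m²; ΔT = 3.8 K

CO₂: 5.78 × ln(893/412) = 5.78 × ln(2.16748) = 5.78 × 0.77357 = 4.4712 W/m².
N₂O: 0.120 × (√373 − √275) = 0.120 × (19.3132 − 16.5831) = 0.120 × 2.7301 = 0.3276 W/m².
CFC-11: Δ = 264 − 1 = 263 ppt = 0.263 ppb; ΔF = 0.26 × 0.263 = 0.0684 W/m².
Total ΔF = 4.4712 + 0.3276 + 0.0684 = 4.8672 W/m².
ΔT = λ ΔF = 0.78 × 4.87 = 3.7986 K.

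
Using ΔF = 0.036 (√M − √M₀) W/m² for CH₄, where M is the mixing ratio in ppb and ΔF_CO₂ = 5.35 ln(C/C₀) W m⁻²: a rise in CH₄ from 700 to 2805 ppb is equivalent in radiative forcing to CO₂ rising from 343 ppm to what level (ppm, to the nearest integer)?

CH₄ forcing: 0.036 × (√2805 − √700) = 0.036 × (52.9623 − 26.4575) = 0.036 × 26.5048 = 0.95417 W/m².
Set 5.35 ln(C/343) = 0.95417: ln(C/343) = 0.95417/5.35 = 0.17835, so C = 343 × e^0.17835 = 343 × 1.19524 = 409.97 ppm.

C ≈ 410 ppm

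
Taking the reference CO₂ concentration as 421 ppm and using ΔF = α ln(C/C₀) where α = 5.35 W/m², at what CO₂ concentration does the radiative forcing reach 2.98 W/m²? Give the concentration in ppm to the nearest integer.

C ≈ 735 ppm

Set 5.35 ln(C/421) = 2.98, so ln(C/421) = 2.98/5.35 = 0.55701.
Then C/421 = e^0.55701 = 1.74545, giving C = 421 × 1.74545 = 734.83 ppm.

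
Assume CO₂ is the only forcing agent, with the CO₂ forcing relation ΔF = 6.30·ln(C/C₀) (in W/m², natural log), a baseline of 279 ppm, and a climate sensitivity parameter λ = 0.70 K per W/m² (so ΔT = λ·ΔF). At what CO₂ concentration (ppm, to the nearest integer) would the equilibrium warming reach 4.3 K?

C ≈ 740 ppm

Required forcing: ΔF = ΔT/λ = 4.3/0.70 = 6.1429 W/m².
Then ln(C/279) = ΔF/6.30 = 6.1429/6.30 = 0.97506.
So C = 279 × e^0.97506 = 279 × 2.65133 = 739.72 ppm.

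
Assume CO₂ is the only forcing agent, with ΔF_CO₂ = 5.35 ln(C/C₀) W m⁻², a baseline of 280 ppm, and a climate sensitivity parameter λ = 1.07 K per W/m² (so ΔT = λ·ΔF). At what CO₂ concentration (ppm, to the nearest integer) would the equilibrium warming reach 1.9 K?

Required forcing: ΔF = ΔT/λ = 1.9/1.07 = 1.7757 W/m².
Then ln(C/280) = ΔF/5.35 = 1.7757/5.35 = 0.33191.
So C = 280 × e^0.33191 = 280 × 1.39363 = 390.22 ppm.

C ≈ 390 ppm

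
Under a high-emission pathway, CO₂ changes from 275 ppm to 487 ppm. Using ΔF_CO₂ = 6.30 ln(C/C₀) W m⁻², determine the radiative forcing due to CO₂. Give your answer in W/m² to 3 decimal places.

ΔF = 3.600 W/m²

CO₂ absorption bands are partially saturated, so forcing scales with the logarithm of the concentration ratio.
CO₂: 6.30 × ln(487/275) = 6.30 × ln(1.77091) = 6.30 × 0.57149 = 3.6004 W/m².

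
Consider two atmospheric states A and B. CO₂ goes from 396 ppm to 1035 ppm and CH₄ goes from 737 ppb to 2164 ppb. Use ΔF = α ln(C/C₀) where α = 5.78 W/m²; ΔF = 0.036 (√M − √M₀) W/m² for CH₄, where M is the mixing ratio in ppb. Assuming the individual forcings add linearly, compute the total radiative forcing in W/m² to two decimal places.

CO₂: 5.78 × ln(1035/396) = 5.78 × ln(2.61364) = 5.78 × 0.96074 = 5.5531 W/m².
CH₄: 0.036 × (√2164 − √737) = 0.036 × (46.5188 − 27.1477) = 0.036 × 19.3711 = 0.6974 W/m².
Total ΔF = 5.5531 + 0.6974 = 6.2505 W/m².

ΔF = 6.25 W/m²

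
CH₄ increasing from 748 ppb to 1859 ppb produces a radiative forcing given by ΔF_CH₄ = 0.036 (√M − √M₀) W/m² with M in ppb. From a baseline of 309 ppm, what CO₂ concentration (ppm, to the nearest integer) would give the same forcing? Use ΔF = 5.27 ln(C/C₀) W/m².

CH₄ forcing: 0.036 × (√1859 − √748) = 0.036 × (43.1161 − 27.3496) = 0.036 × 15.7665 = 0.56759 W/m².
Set 5.27 ln(C/309) = 0.56759: ln(C/309) = 0.56759/5.27 = 0.10770, so C = 309 × e^0.10770 = 309 × 1.11371 = 344.14 ppm.

C ≈ 344 ppm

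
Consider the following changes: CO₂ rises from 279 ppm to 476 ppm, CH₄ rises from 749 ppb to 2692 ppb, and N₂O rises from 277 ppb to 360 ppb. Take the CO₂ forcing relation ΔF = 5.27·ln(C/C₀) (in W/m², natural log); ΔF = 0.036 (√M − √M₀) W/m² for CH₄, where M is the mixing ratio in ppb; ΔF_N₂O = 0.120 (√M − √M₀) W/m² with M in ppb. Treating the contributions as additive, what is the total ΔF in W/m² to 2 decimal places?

ΔF = 3.98 W/m²

CO₂: 5.27 × ln(476/279) = 5.27 × ln(1.70609) = 5.27 × 0.53420 = 2.8152 W/m².
CH₄: 0.036 × (√2692 − √749) = 0.036 × (51.8845 − 27.3679) = 0.036 × 24.5166 = 0.8826 W/m².
N₂O: 0.120 × (√360 − √277) = 0.120 × (18.9737 − 16.6433) = 0.120 × 2.3304 = 0.2796 W/m².
Total ΔF = 2.8152 + 0.8826 + 0.2796 = 3.9774 W/m².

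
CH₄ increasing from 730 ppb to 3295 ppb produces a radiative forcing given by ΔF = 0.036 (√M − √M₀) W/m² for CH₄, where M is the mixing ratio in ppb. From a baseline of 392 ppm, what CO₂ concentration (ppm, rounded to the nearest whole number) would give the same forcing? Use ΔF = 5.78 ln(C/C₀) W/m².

C ≈ 474 ppm

CH₄ forcing: 0.036 × (√3295 − √730) = 0.036 × (57.4021 − 27.0185) = 0.036 × 30.3836 = 1.09381 W/m².
Set 5.78 ln(C/392) = 1.09381: ln(C/392) = 1.09381/5.78 = 0.18924, so C = 392 × e^0.18924 = 392 × 1.20833 = 473.67 ppm.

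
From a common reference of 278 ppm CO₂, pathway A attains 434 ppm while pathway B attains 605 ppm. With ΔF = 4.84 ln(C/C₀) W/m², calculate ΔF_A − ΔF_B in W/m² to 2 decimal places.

ΔF_A − ΔF_B = -1.61 W/m²

ΔF_A = 4.84 ln(434/278) = 4.84 × 0.44542 = 2.1558 W/m².
ΔF_B = 4.84 ln(605/278) = 4.84 × 0.77761 = 3.7636 W/m².
Difference: 2.1558 − 3.7636 = -1.6078 W/m².
(Equivalently, ΔF_A − ΔF_B = 4.84 ln(434/605) = 4.84 × -0.33218 = -1.6078 W/m².)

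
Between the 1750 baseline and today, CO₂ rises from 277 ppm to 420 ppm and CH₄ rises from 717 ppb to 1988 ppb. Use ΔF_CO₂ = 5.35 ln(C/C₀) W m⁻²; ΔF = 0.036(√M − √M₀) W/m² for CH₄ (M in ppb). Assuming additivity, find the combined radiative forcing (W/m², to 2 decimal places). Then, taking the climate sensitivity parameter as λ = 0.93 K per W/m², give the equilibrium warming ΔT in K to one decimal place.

ΔF = 2.87 W/m²; ΔT = 2.7 K

CO₂: 5.35 × ln(420/277) = 5.35 × ln(1.51625) = 5.35 × 0.41624 = 2.2269 W/m².
CH₄: 0.036 × (√1988 − √717) = 0.036 × (44.5870 − 26.7769) = 0.036 × 17.8101 = 0.6412 W/m².
Total ΔF = 2.2269 + 0.6412 = 2.8681 W/m².
ΔT = λ ΔF = 0.93 × 2.87 = 2.6691 K.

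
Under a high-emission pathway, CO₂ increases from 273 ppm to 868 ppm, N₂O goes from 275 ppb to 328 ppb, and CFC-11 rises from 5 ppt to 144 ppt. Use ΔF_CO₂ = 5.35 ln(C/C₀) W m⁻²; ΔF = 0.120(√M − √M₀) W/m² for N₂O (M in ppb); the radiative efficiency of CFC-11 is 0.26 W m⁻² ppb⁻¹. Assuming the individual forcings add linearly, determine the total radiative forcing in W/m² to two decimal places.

CO₂: 5.35 × ln(868/273) = 5.35 × ln(3.17949) = 5.35 × 1.15672 = 6.1885 W/m².
N₂O: 0.120 × (√328 − √275) = 0.120 × (18.1108 − 16.5831) = 0.120 × 1.5277 = 0.1833 W/m².
CFC-11: Δ = 144 − 5 = 139 ppt = 0.139 ppb; ΔF = 0.26 × 0.139 = 0.0361 W/m².
Total ΔF = 6.1885 + 0.1833 + 0.0361 = 6.4079 W/m².

ΔF = 6.41 W/m²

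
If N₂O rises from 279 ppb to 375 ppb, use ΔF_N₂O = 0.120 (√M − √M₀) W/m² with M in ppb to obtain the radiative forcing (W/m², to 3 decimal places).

ΔF = 0.319 W/m²

N₂O: 0.120 × (√375 − √279) = 0.120 × (19.3649 − 16.7033) = 0.120 × 2.6616 = 0.3194 W/m².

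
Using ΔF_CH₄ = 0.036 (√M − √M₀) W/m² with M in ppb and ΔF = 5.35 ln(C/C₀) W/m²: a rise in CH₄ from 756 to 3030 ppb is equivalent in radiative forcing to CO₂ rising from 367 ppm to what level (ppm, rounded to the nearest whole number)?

CH₄ forcing: 0.036 × (√3030 − √756) = 0.036 × (55.0454 − 27.4955) = 0.036 × 27.5499 = 0.99180 W/m².
Set 5.35 ln(C/367) = 0.99180: ln(C/367) = 0.99180/5.35 = 0.18538, so C = 367 × e^0.18538 = 367 × 1.20368 = 441.75 ppm.

C ≈ 442 ppm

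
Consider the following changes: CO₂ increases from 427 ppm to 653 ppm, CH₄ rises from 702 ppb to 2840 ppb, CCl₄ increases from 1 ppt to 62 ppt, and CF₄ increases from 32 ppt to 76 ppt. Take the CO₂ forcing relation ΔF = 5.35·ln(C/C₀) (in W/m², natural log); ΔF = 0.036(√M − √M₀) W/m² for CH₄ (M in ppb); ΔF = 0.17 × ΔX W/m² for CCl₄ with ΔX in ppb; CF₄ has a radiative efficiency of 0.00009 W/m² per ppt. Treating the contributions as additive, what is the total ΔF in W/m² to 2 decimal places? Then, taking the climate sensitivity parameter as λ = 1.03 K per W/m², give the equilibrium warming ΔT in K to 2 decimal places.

ΔF = 3.25 W/m²; ΔT = 3.35 K

CO₂: 5.35 × ln(653/427) = 5.35 × ln(1.52927) = 5.35 × 0.42479 = 2.2726 W/m².
CH₄: 0.036 × (√2840 − √702) = 0.036 × (53.2917 − 26.4953) = 0.036 × 26.7964 = 0.9647 W/m².
CCl₄: Δ = 62 − 1 = 61 ppt = 0.061 ppb; ΔF = 0.17 × 0.061 = 0.0104 W/m².
CF₄: ΔF = 0.00009 × (76 − 32) = 0.00009 × 44 = 0.0040 W/m².
Total ΔF = 2.2726 + 0.9647 + 0.0104 + 0.0040 = 3.2517 W/m².
ΔT = λ ΔF = 1.03 × 3.25 = 3.3475 K.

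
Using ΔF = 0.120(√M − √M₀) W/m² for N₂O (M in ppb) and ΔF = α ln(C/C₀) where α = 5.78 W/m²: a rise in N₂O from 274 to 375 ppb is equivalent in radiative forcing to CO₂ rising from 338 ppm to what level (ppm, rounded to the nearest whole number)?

N₂O forcing: 0.120 × (√375 − √274) = 0.120 × (19.3649 − 16.5529) = 0.120 × 2.8120 = 0.33744 W/m².
Set 5.78 ln(C/338) = 0.33744: ln(C/338) = 0.33744/5.78 = 0.05838, so C = 338 × e^0.05838 = 338 × 1.06012 = 358.32 ppm.

C ≈ 358 ppm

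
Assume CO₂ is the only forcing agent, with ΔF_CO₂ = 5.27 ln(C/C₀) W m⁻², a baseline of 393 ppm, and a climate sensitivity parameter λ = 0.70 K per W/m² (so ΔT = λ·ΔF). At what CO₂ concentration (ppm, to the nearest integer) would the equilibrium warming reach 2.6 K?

Required forcing: ΔF = ΔT/λ = 2.6/0.70 = 3.7143 W/m².
Then ln(C/393) = ΔF/5.27 = 3.7143/5.27 = 0.70480.
So C = 393 × e^0.70480 = 393 × 2.02344 = 795.21 ppm.

C ≈ 795 ppm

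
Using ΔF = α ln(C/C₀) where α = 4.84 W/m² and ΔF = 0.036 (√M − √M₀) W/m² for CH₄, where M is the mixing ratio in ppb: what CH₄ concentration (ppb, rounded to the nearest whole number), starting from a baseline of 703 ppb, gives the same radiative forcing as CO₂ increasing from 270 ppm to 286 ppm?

CO₂ forcing: 4.84 × ln(286/270) = 4.84 × 0.057570 = 0.27864 W/m².
Set 0.036(√M − √703) = 0.27864: √M = 0.27864/0.036 + √703 = 7.7400 + 26.5141 = 34.2541.
M = (34.2541)² = 1173.34 ppb.

M ≈ 1173 ppb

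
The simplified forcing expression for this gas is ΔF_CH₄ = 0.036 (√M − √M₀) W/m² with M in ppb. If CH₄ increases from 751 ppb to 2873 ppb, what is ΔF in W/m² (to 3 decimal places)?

CH₄: 0.036 × (√2873 − √751) = 0.036 × (53.6004 − 27.4044) = 0.036 × 26.1960 = 0.9431 W/m².

ΔF = 0.943 W/m²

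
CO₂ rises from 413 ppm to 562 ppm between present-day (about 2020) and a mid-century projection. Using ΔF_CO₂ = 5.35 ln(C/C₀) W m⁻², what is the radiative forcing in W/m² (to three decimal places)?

CO₂ absorption bands are partially saturated, so forcing scales with the logarithm of the concentration ratio.
CO₂: 5.35 × ln(562/413) = 5.35 × ln(1.36077) = 5.35 × 0.30805 = 1.6481 W/m².

ΔF = 1.648 W/m²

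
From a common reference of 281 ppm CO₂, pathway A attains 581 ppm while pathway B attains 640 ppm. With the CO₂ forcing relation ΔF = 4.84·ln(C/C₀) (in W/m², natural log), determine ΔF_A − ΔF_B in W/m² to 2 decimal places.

ΔF_A = 4.84 ln(581/281) = 4.84 × 0.72640 = 3.5158 W/m².
ΔF_B = 4.84 ln(640/281) = 4.84 × 0.82311 = 3.9839 W/m².
Difference: 3.5158 − 3.9839 = -0.4681 W/m².

ΔF_A − ΔF_B = -0.47 W/m²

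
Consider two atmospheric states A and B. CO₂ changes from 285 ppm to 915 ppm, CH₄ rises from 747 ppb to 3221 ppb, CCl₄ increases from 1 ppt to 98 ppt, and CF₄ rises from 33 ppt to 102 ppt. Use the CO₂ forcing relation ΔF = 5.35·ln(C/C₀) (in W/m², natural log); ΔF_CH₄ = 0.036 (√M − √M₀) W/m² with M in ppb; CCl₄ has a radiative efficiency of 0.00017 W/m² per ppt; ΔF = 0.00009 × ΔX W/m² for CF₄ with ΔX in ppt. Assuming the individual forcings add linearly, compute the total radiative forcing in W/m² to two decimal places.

ΔF = 7.32 W/m²

CO₂: 5.35 × ln(915/285) = 5.35 × ln(3.21053) = 5.35 × 1.16644 = 6.2405 W/m².
CH₄: 0.036 × (√3221 − √747) = 0.036 × (56.7539 − 27.3313) = 0.036 × 29.4226 = 1.0592 W/m².
CCl₄: ΔF = 0.00017 × (98 − 1) = 0.00017 × 97 = 0.0165 W/m².
CF₄: ΔF = 0.00009 × (102 − 33) = 0.00009 × 69 = 0.0062 W/m².
Total ΔF = 6.2405 + 1.0592 + 0.0165 + 0.0062 = 7.3224 W/m².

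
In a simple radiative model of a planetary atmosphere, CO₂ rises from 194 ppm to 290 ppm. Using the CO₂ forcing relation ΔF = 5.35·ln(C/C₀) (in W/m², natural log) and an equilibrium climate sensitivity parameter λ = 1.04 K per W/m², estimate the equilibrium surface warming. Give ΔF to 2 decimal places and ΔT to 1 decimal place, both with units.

CO₂: 5.35 × ln(290/194) = 5.35 × ln(1.49485) = 5.35 × 0.40203 = 2.1509 W/m².
ΔT = λ ΔF = 1.04 × 2.15 = 2.2360 K.

ΔF = 2.15 W/m²; ΔT = 2.2 K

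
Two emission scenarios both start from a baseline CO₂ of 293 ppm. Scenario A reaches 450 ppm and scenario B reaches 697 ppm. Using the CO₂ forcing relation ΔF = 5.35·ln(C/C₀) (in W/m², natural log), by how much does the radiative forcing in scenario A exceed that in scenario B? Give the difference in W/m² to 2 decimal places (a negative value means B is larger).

ΔF_A = 5.35 ln(450/293) = 5.35 × 0.42907 = 2.2955 W/m².
ΔF_B = 5.35 ln(697/293) = 5.35 × 0.86661 = 4.6364 W/m².
Difference: 2.2955 − 4.6364 = -2.3409 W/m².

ΔF_A − ΔF_B = -2.34 W/m²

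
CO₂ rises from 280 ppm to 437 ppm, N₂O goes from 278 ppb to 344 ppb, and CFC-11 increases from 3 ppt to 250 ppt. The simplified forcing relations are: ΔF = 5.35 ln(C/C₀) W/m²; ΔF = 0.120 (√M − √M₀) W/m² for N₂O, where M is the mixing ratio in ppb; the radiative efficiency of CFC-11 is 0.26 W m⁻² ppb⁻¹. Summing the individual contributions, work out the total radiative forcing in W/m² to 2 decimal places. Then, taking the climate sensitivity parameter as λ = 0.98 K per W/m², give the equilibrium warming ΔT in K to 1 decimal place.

CO₂: 5.35 × ln(437/280) = 5.35 × ln(1.56071) = 5.35 × 0.44514 = 2.3815 W/m².
N₂O: 0.120 × (√344 − √278) = 0.120 × (18.5472 − 16.6733) = 0.120 × 1.8739 = 0.2249 W/m².
CFC-11: Δ = 250 − 3 = 247 ppt = 0.247 ppb; ΔF = 0.26 × 0.247 = 0.0642 W/m².
Total ΔF = 2.3815 + 0.2249 + 0.0642 = 2.6706 W/m².
ΔT = λ ΔF = 0.98 × 2.67 = 2.6166 K.

ΔF = 2.67 W/m²; ΔT = 2.6 K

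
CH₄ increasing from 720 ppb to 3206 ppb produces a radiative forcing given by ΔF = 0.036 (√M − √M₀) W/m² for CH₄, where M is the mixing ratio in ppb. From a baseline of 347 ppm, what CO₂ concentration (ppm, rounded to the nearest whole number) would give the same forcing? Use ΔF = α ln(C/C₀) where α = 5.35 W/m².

CH₄ forcing: 0.036 × (√3206 − √720) = 0.036 × (56.6216 − 26.8328) = 0.036 × 29.7888 = 1.07240 W/m².
Set 5.35 ln(C/347) = 1.07240: ln(C/347) = 1.07240/5.35 = 0.20045, so C = 347 × e^0.20045 = 347 × 1.22195 = 424.02 ppm.

C ≈ 424 ppm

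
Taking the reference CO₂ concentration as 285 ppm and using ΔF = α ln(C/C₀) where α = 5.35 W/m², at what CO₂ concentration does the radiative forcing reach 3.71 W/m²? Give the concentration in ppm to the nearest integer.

C ≈ 570 ppm

Set 5.35 ln(C/285) = 3.71, so ln(C/285) = 3.71/5.35 = 0.69346.
Then C/285 = e^0.69346 = 2.00063, giving C = 285 × 2.00063 = 570.18 ppm.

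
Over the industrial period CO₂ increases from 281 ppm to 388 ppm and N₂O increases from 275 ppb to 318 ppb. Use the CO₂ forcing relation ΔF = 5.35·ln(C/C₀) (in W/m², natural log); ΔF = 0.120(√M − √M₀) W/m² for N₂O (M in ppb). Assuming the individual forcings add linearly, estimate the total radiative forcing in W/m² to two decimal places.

ΔF = 1.88 W/m²

CO₂: 5.35 × ln(388/281) = 5.35 × ln(1.38078) = 5.35 × 0.32265 = 1.7262 W/m².
N₂O: 0.120 × (√318 − √275) = 0.120 × (17.8326 − 16.5831) = 0.120 × 1.2495 = 0.1499 W/m².
Total ΔF = 1.7262 + 0.1499 = 1.8761 W/m².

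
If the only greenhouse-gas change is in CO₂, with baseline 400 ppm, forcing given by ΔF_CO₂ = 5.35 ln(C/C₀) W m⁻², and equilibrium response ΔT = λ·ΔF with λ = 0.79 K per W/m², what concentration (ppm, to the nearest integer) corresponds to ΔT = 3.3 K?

C ≈ 873 ppm

Required forcing: ΔF = ΔT/λ = 3.3/0.79 = 4.1772 W/m².
Then ln(C/400) = ΔF/5.35 = 4.1772/5.35 = 0.78079.
So C = 400 × e^0.78079 = 400 × 2.18320 = 873.28 ppm.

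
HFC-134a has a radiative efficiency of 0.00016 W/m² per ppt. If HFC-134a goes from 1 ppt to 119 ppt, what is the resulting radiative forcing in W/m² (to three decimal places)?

ΔF = 0.019 W/m²

HFC-134a: ΔF = 0.00016 × (119 − 1) = 0.00016 × 118 = 0.0189 W/m².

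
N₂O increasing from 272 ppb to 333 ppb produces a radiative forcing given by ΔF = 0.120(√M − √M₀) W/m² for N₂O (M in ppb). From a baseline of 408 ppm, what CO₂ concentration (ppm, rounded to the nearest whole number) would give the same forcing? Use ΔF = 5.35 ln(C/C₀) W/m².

C ≈ 424 ppm

N₂O forcing: 0.120 × (√333 − √272) = 0.120 × (18.2483 − 16.4924) = 0.120 × 1.7559 = 0.21071 W/m².
Set 5.35 ln(C/408) = 0.21071: ln(C/408) = 0.21071/5.35 = 0.03939, so C = 408 × e^0.03939 = 408 × 1.04018 = 424.39 ppm.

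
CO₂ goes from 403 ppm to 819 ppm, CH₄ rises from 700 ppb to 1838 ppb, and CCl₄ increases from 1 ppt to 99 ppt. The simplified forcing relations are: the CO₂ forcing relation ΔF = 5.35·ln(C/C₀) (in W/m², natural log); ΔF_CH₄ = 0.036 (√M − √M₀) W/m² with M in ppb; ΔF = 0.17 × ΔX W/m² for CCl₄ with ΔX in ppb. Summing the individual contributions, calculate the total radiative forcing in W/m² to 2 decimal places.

CO₂: 5.35 × ln(819/403) = 5.35 × ln(2.03226) = 5.35 × 0.70915 = 3.7940 W/m².
CH₄: 0.036 × (√1838 − √700) = 0.036 × (42.8719 − 26.4575) = 0.036 × 16.4144 = 0.5909 W/m².
CCl₄: Δ = 99 − 1 = 98 ppt = 0.098 ppb; ΔF = 0.17 × 0.098 = 0.0167 W/m².
Total ΔF = 3.7940 + 0.5909 + 0.0167 = 4.4016 W/m².

ΔF = 4.40 W/m²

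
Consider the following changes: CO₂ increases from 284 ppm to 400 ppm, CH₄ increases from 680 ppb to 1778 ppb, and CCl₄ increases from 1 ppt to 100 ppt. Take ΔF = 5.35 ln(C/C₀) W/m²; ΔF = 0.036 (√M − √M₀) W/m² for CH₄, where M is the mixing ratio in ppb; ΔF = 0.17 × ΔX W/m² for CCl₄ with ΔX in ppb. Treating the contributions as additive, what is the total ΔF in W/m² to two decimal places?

ΔF = 2.43 W/m²

CO₂: 5.35 × ln(400/284) = 5.35 × ln(1.40845) = 5.35 × 0.34249 = 1.8323 W/m².
CH₄: 0.036 × (√1778 − √680) = 0.036 × (42.1663 − 26.0768) = 0.036 × 16.0895 = 0.5792 W/m².
CCl₄: Δ = 100 − 1 = 99 ppt = 0.099 ppb; ΔF = 0.17 × 0.099 = 0.0168 W/m².
Total ΔF = 1.8323 + 0.5792 + 0.0168 = 2.4283 W/m².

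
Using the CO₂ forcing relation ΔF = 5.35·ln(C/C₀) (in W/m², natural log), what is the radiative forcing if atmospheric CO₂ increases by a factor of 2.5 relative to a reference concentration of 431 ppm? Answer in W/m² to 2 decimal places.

ΔF = 4.90 W/m²

Because the forcing depends only on the ratio C/C₀, the initial concentration does not enter.
ΔF = 5.35 × ln(2.5) = 5.35 × 0.91629 = 4.9022 W/m².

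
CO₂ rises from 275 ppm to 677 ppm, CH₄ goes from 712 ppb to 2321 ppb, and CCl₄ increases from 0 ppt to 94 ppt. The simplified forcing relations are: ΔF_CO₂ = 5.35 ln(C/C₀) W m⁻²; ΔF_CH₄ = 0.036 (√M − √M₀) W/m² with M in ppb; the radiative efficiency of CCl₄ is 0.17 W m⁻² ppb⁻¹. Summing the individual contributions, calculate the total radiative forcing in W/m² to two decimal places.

ΔF = 5.61 W/m²

CO₂: 5.35 × ln(677/275) = 5.35 × ln(2.46182) = 5.35 × 0.90090 = 4.8198 W/m².
CH₄: 0.036 × (√2321 − √712) = 0.036 × (48.1768 − 26.6833) = 0.036 × 21.4935 = 0.7738 W/m².
CCl₄: Δ = 94 − 0 = 94 ppt = 0.094 ppb; ΔF = 0.17 × 0.094 = 0.0160 W/m².
Total ΔF = 4.8198 + 0.7738 + 0.0160 = 5.6096 W/m².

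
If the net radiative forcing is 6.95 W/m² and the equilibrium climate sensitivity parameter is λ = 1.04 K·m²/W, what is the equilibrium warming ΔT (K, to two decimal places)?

ΔT = λ ΔF = 1.04 × 6.95 = 7.2280 K.

ΔT = 7.23 K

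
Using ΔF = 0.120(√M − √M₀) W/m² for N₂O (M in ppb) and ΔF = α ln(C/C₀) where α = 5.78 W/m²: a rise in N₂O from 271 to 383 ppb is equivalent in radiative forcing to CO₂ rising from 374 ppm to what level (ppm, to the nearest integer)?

C ≈ 399 ppm

N₂O forcing: 0.120 × (√383 − √271) = 0.120 × (19.5704 − 16.4621) = 0.120 × 3.1083 = 0.37300 W/m².
Set 5.78 ln(C/374) = 0.37300: ln(C/374) = 0.37300/5.78 = 0.06453, so C = 374 × e^0.06453 = 374 × 1.06666 = 398.93 ppm.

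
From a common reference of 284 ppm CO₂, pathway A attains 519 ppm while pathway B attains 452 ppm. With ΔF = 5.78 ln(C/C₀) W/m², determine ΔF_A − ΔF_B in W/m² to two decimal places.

ΔF_A − ΔF_B = 0.80 W/m²

ΔF_A = 5.78 ln(519/284) = 5.78 × 0.60293 = 3.4849 W/m².
ΔF_B = 5.78 ln(452/284) = 5.78 × 0.46471 = 2.6860 W/m².
Difference: 3.4849 − 2.6860 = 0.7989 W/m².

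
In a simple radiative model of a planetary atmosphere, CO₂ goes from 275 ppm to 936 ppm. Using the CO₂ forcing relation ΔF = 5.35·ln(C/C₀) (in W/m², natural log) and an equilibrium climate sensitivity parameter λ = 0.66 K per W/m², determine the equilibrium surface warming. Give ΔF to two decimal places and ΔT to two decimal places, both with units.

CO₂: 5.35 × ln(936/275) = 5.35 × ln(3.40364) = 5.35 × 1.22485 = 6.5529 W/m².
ΔT = λ ΔF = 0.66 × 6.55 = 4.3230 K.

ΔF = 6.55 W/m²; ΔT = 4.32 K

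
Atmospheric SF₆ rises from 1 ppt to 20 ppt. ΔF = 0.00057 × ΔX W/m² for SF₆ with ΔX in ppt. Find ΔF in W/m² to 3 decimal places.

ΔF = 0.011 W/m²

SF₆: ΔF = 0.00057 × (20 − 1) = 0.00057 × 19 = 0.0108 W/m².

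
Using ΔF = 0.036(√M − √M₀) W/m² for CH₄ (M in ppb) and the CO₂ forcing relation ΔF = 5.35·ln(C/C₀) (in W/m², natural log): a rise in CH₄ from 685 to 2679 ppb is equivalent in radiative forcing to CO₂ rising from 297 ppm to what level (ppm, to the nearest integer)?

CH₄ forcing: 0.036 × (√2679 − √685) = 0.036 × (51.7591 − 26.1725) = 0.036 × 25.5866 = 0.92112 W/m².
Set 5.35 ln(C/297) = 0.92112: ln(C/297) = 0.92112/5.35 = 0.17217, so C = 297 × e^0.17217 = 297 × 1.18788 = 352.80 ppm.

C ≈ 353 ppm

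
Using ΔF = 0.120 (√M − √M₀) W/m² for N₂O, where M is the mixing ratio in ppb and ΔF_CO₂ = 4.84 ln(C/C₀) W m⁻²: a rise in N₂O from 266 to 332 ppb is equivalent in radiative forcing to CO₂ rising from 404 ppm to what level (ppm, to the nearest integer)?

C ≈ 424 ppm

N₂O forcing: 0.120 × (√332 − √266) = 0.120 × (18.2209 − 16.3095) = 0.120 × 1.9114 = 0.22937 W/m².
Set 4.84 ln(C/404) = 0.22937: ln(C/404) = 0.22937/4.84 = 0.04739, so C = 404 × e^0.04739 = 404 × 1.04853 = 423.61 ppm.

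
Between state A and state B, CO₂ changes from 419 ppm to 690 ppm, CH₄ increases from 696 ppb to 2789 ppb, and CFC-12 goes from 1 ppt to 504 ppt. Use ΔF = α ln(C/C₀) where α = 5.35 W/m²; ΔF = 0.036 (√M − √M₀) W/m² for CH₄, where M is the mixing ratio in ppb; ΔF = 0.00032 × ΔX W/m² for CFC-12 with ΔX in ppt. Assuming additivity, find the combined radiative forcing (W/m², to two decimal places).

CO₂: 5.35 × ln(690/419) = 5.35 × ln(1.64678) = 5.35 × 0.49882 = 2.6687 W/m².
CH₄: 0.036 × (√2789 − √696) = 0.036 × (52.8110 − 26.3818) = 0.036 × 26.4292 = 0.9515 W/m².
CFC-12: ΔF = 0.00032 × (504 − 1) = 0.00032 × 503 = 0.1610 W/m².
Total ΔF = 2.6687 + 0.9515 + 0.1610 = 3.7812 W/m².

ΔF = 3.78 W/m²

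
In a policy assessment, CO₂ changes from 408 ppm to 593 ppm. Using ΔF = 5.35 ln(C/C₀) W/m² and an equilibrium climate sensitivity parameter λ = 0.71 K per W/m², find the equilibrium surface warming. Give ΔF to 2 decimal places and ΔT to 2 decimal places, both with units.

CO₂: 5.35 × ln(593/408) = 5.35 × ln(1.45343) = 5.35 × 0.37393 = 2.0005 W/m².
ΔT = λ ΔF = 0.71 × 2.00 = 1.4200 K.

ΔF = 2.00 W/m²; ΔT = 1.42 K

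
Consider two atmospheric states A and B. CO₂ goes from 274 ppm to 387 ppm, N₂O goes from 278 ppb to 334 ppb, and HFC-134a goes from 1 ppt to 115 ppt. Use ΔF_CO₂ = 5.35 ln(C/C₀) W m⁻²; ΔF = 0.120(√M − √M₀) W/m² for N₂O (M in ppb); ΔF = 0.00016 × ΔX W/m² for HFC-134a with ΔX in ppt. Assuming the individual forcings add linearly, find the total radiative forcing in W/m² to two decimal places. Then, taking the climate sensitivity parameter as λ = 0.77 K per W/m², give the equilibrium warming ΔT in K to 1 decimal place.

ΔF = 2.06 W/m²; ΔT = 1.6 K

CO₂: 5.35 × ln(387/274) = 5.35 × ln(1.41241) = 5.35 × 0.34530 = 1.8474 W/m².
N₂O: 0.120 × (√334 − √278) = 0.120 × (18.2757 − 16.6733) = 0.120 × 1.6024 = 0.1923 W/m².
HFC-134a: ΔF = 0.00016 × (115 − 1) = 0.00016 × 114 = 0.0182 W/m².
Total ΔF = 1.8474 + 0.1923 + 0.0182 = 2.0579 W/m².
ΔT = λ ΔF = 0.77 × 2.06 = 1.5862 K.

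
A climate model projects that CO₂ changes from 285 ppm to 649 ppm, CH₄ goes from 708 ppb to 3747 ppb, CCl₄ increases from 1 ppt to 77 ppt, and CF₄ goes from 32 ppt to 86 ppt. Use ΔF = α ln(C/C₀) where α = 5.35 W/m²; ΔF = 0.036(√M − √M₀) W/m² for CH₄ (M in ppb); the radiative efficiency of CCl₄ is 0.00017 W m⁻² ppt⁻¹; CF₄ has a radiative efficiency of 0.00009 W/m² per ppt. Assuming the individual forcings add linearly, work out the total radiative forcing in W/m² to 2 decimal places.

CO₂: 5.35 × ln(649/285) = 5.35 × ln(2.27719) = 5.35 × 0.82294 = 4.4027 W/m².
CH₄: 0.036 × (√3747 − √708) = 0.036 × (61.2127 − 26.6083) = 0.036 × 34.6044 = 1.2458 W/m².
CCl₄: ΔF = 0.00017 × (77 − 1) = 0.00017 × 76 = 0.0129 W/m².
CF₄: ΔF = 0.00009 × (86 − 32) = 0.00009 × 54 = 0.0049 W/m².
Total ΔF = 4.4027 + 1.2458 + 0.0129 + 0.0049 = 5.6663 W/m².

ΔF = 5.67 W/m²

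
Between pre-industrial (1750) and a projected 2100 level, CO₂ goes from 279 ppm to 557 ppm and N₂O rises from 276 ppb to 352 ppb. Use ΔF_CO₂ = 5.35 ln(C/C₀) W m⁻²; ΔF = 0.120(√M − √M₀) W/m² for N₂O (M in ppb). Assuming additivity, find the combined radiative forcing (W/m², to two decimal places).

ΔF = 3.96 W/m²

CO₂: 5.35 × ln(557/279) = 5.35 × ln(1.99642) = 5.35 × 0.69136 = 3.6988 W/m².
N₂O: 0.120 × (√352 − √276) = 0.120 × (18.7617 − 16.6132) = 0.120 × 2.1485 = 0.2578 W/m².
Total ΔF = 3.6988 + 0.2578 = 3.9566 W/m².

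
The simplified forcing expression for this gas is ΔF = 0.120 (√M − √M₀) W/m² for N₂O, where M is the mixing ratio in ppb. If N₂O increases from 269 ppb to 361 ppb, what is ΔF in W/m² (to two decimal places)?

N₂O: 0.120 × (√361 − √269) = 0.120 × (19.0000 − 16.4012) = 0.120 × 2.5988 = 0.3119 W/m².

ΔF = 0.31 W/m²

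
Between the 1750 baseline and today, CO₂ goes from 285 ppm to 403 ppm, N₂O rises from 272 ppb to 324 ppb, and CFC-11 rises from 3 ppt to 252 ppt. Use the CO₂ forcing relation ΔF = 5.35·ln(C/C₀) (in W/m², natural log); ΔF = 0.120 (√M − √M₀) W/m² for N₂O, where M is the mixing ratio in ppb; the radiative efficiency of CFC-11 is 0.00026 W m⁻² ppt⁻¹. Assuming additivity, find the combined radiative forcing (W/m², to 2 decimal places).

CO₂: 5.35 × ln(403/285) = 5.35 × ln(1.41404) = 5.35 × 0.34645 = 1.8535 W/m².
N₂O: 0.120 × (√324 − √272) = 0.120 × (18.0000 − 16.4924) = 0.120 × 1.5076 = 0.1809 W/m².
CFC-11: ΔF = 0.00026 × (252 − 3) = 0.00026 × 249 = 0.0647 W/m².
Total ΔF = 1.8535 + 0.1809 + 0.0647 = 2.0991 W/m².

ΔF = 2.10 W/m²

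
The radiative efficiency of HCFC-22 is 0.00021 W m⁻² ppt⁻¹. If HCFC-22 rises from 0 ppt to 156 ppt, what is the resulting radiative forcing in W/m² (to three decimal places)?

HCFC-22: ΔF = 0.00021 × (156 − 0) = 0.00021 × 156 = 0.0328 W/m².

ΔF = 0.033 W/m²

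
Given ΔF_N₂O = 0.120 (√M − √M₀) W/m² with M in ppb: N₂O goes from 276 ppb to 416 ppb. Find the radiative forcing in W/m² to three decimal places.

ΔF = 0.454 W/m²

N₂O: 0.120 × (√416 − √276) = 0.120 × (20.3961 − 16.6132) = 0.120 × 3.7829 = 0.4539 W/m².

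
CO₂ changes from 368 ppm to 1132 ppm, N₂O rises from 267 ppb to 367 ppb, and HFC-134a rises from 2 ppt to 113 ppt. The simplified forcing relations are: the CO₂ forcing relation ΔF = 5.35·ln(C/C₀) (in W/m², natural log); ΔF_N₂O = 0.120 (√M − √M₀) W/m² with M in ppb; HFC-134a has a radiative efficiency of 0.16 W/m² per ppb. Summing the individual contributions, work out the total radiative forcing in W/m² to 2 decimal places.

ΔF = 6.37 W/m²

CO₂: 5.35 × ln(1132/368) = 5.35 × ln(3.07609) = 5.35 × 1.12366 = 6.0116 W/m².
N₂O: 0.120 × (√367 − √267) = 0.120 × (19.1572 − 16.3401) = 0.120 × 2.8171 = 0.3381 W/m².
HFC-134a: Δ = 113 − 2 = 111 ppt = 0.111 ppb; ΔF = 0.16 × 0.111 = 0.0178 W/m².
Total ΔF = 6.0116 + 0.3381 + 0.0178 = 6.3675 W/m².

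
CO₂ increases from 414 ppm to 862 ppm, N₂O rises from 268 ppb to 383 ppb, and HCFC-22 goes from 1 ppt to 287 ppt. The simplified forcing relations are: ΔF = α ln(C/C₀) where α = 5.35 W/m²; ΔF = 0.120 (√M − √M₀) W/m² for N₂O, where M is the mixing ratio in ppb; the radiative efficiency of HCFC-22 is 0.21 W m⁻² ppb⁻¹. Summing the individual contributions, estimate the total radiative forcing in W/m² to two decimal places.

ΔF = 4.37 W/m²

CO₂: 5.35 × ln(862/414) = 5.35 × ln(2.08213) = 5.35 × 0.73339 = 3.9236 W/m².
N₂O: 0.120 × (√383 − √268) = 0.120 × (19.5704 − 16.3707) = 0.120 × 3.1997 = 0.3840 W/m².
HCFC-22: Δ = 287 − 1 = 286 ppt = 0.286 ppb; ΔF = 0.21 × 0.286 = 0.0601 W/m².
Total ΔF = 3.9236 + 0.3840 + 0.0601 = 4.3677 W/m².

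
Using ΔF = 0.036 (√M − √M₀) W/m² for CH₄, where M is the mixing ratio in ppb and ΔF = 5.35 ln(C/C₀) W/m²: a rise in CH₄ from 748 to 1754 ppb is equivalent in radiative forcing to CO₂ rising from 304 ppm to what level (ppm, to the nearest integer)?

C ≈ 335 ppm

CH₄ forcing: 0.036 × (√1754 − √748) = 0.036 × (41.8808 − 27.3496) = 0.036 × 14.5312 = 0.52312 W/m².
Set 5.35 ln(C/304) = 0.52312: ln(C/304) = 0.52312/5.35 = 0.09778, so C = 304 × e^0.09778 = 304 × 1.10272 = 335.23 ppm.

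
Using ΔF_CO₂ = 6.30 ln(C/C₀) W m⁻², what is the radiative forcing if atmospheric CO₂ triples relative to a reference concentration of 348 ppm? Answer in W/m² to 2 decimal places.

ΔF = 6.30 × ln(3) = 6.30 × 1.09861 = 6.9212 W/m².

ΔF = 6.92 W/m²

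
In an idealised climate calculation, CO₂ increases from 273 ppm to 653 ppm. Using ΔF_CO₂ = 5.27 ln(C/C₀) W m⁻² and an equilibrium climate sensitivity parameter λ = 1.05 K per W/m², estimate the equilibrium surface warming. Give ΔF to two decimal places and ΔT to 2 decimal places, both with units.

CO₂: 5.27 × ln(653/273) = 5.27 × ln(2.39194) = 5.27 × 0.87210 = 4.5960 W/m².
ΔT = λ ΔF = 1.05 × 4.60 = 4.8300 K.

ΔF = 4.60 W/m²; ΔT = 4.83 K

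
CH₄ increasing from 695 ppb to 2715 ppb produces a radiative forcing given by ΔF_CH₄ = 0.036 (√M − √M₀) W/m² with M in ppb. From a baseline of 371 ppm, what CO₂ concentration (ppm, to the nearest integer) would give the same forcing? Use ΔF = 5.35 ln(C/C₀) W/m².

C ≈ 441 ppm

CH₄ forcing: 0.036 × (√2715 − √695) = 0.036 × (52.1057 − 26.3629) = 0.036 × 25.7428 = 0.92674 W/m².
Set 5.35 ln(C/371) = 0.92674: ln(C/371) = 0.92674/5.35 = 0.17322, so C = 371 × e^0.17322 = 371 × 1.18913 = 441.17 ppm.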